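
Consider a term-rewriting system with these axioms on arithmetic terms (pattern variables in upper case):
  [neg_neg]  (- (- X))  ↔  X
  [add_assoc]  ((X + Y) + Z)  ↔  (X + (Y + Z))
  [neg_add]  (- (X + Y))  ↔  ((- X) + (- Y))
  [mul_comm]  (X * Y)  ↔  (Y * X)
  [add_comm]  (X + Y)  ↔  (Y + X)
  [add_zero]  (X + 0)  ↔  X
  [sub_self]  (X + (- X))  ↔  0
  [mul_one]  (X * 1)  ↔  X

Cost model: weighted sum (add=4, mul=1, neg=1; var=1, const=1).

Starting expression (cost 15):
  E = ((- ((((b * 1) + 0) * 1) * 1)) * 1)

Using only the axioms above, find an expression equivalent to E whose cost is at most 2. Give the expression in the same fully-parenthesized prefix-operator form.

step 1: mul_one (→) rewrites ((- ((((b * 1) + 0) * 1) * 1)) * 1) into (- ((((b * 1) + 0) * 1) * 1))
step 2: mul_one (→) rewrites (b * 1) into b, now (- (((b + 0) * 1) * 1))
step 3: add_zero (→) rewrites (b + 0) into b, now (- ((b * 1) * 1))
step 4: mul_one (→) rewrites (b * 1) into b, now (- (b * 1))
step 5: mul_one (→) rewrites (b * 1) into b, reaching cost 2 (bound 2)

(- b)   [cost 2]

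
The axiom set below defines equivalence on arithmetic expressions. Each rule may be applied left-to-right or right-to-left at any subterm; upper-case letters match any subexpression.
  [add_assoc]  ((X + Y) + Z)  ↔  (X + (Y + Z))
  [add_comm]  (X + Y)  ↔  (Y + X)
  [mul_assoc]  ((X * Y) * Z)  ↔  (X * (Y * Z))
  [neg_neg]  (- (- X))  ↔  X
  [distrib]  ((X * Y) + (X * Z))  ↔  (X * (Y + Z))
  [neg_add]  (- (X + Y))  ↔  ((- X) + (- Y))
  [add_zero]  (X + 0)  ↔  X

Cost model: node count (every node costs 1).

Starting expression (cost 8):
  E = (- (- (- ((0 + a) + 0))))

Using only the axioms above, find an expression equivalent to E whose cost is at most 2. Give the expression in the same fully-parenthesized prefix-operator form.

1. [neg_neg →] (- (- (- ((0 + a) + 0))))  →  (- ((0 + a) + 0))
2. [add_zero →] ((0 + a) + 0)  →  (0 + a);  E = (- (0 + a))
3. [add_comm →] (0 + a)  →  (a + 0);  E = (- (a + 0))
4. [add_zero →] (a + 0)  →  a;  cost 2 ≤ 2, done

(- a)   [cost 2]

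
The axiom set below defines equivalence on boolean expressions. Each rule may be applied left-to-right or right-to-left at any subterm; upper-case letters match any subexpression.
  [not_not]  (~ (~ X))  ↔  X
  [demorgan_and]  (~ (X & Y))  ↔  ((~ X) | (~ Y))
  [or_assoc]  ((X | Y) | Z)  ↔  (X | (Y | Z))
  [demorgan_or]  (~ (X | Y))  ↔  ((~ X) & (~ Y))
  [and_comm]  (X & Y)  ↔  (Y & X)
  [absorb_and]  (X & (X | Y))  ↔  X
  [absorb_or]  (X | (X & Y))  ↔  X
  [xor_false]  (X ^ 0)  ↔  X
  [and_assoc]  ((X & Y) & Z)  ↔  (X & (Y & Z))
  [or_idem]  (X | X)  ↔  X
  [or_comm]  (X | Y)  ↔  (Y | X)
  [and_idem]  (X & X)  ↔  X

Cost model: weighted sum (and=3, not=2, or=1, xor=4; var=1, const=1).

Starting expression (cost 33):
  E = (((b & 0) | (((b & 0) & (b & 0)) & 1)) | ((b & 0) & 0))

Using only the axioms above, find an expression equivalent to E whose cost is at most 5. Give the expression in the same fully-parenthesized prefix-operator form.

step 1: and_idem (→) rewrites ((b & 0) & (b & 0)) into (b & 0), now (((b & 0) | ((b & 0) & 1)) | ((b & 0) & 0))
step 2: absorb_or (→) rewrites ((b & 0) | ((b & 0) & 1)) into (b & 0), now ((b & 0) | ((b & 0) & 0))
step 3: absorb_or (→) rewrites ((b & 0) | ((b & 0) & 0)) into (b & 0), reaching cost 5 (bound 5)

(b & 0)   [cost 5]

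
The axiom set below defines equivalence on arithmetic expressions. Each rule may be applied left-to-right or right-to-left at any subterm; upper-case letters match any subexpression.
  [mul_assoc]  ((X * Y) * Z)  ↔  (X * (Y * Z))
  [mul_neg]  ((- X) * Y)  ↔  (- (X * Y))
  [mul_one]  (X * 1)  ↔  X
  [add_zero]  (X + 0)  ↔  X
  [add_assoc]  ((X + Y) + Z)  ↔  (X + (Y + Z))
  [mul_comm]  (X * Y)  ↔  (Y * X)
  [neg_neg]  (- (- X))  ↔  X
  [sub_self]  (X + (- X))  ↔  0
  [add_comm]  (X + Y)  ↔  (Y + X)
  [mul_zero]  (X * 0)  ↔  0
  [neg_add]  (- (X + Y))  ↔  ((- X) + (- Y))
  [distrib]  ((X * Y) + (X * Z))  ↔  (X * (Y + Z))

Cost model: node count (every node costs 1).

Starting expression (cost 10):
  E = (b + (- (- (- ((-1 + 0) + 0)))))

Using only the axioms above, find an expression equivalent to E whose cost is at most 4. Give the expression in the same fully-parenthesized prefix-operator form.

(b + (- -1))   [cost 4]

(1) ((-1 + 0) + 0)  =[add_zero →]=  (-1 + 0)    ⊢ (b + (- (- (- (-1 + 0)))))
(2) (- (- (- (-1 + 0))))  =[neg_neg →]=  (- (-1 + 0))    ⊢ (b + (- (-1 + 0)))
(3) (-1 + 0)  =[add_zero →]=  -1    ⊢ cost 4, within 4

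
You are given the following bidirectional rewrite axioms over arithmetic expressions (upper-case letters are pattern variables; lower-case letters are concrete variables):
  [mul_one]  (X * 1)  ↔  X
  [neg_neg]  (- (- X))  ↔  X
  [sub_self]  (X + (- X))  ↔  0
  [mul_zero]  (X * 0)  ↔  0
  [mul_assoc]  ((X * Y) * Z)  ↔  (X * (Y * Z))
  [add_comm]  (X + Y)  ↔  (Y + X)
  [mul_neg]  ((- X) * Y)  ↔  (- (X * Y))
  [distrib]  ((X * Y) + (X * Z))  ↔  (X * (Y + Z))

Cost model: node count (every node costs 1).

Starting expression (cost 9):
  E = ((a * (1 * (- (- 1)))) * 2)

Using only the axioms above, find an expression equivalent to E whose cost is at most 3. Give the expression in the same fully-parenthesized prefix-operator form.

1. [neg_neg →] (- (- 1))  →  1;  E = ((a * (1 * 1)) * 2)
2. [mul_one →] (1 * 1)  →  1;  E = ((a * 1) * 2)
3. [mul_one →] (a * 1)  →  a;  cost 3 ≤ 3, done

(a * 2)   [cost 3]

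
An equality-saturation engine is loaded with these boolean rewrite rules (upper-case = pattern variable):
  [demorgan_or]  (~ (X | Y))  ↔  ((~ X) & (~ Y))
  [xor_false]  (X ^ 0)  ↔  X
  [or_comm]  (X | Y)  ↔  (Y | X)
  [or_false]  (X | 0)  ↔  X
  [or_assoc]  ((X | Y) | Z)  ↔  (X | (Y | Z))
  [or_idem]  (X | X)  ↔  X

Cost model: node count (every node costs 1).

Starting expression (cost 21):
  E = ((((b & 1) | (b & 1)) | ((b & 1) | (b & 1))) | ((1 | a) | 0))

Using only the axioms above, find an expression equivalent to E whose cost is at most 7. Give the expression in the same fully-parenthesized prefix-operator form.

((b & 1) | (1 | a))   [cost 7]

(1) (((b & 1) | (b & 1)) | ((b & 1) | (b & 1)))  =[or_idem →]=  ((b & 1) | (b & 1))    ⊢ (((b & 1) | (b & 1)) | ((1 | a) | 0))
(2) ((1 | a) | 0)  =[or_false →]=  (1 | a)    ⊢ (((b & 1) | (b & 1)) | (1 | a))
(3) ((b & 1) | (b & 1))  =[or_idem →]=  (b & 1)    ⊢ cost 7, within 7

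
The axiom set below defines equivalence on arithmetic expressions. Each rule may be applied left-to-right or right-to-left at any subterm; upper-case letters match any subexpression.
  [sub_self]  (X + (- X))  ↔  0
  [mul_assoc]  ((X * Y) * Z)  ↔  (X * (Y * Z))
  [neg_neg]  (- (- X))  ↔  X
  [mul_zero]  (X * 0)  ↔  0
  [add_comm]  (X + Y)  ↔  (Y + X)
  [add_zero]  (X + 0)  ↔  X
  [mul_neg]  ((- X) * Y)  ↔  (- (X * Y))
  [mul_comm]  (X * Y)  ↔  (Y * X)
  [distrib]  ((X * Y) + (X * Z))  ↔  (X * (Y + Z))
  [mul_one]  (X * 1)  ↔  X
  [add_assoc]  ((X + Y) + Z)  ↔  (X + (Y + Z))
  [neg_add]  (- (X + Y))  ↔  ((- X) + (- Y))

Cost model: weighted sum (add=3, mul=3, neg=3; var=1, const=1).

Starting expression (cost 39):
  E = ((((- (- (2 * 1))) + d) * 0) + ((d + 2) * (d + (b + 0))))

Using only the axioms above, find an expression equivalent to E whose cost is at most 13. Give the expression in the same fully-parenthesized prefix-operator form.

step 1: neg_neg (→) rewrites (- (- (2 * 1))) into (2 * 1), now ((((2 * 1) + d) * 0) + ((d + 2) * (d + (b + 0))))
step 2: mul_one (→) rewrites (2 * 1) into 2, now (((2 + d) * 0) + ((d + 2) * (d + (b + 0))))
step 3: add_comm (→) rewrites (d + 2) into (2 + d), now (((2 + d) * 0) + ((2 + d) * (d + (b + 0))))
step 4: add_zero (→) rewrites (b + 0) into b, now (((2 + d) * 0) + ((2 + d) * (d + b)))
step 5: distrib (→) rewrites (((2 + d) * 0) + ((2 + d) * (d + b))) into ((2 + d) * (0 + (d + b)))
step 6: add_comm (→) rewrites (0 + (d + b)) into ((d + b) + 0), now ((2 + d) * ((d + b) + 0))
step 7: add_zero (→) rewrites ((d + b) + 0) into (d + b), reaching cost 13 (bound 13)

((2 + d) * (d + b))   [cost 13]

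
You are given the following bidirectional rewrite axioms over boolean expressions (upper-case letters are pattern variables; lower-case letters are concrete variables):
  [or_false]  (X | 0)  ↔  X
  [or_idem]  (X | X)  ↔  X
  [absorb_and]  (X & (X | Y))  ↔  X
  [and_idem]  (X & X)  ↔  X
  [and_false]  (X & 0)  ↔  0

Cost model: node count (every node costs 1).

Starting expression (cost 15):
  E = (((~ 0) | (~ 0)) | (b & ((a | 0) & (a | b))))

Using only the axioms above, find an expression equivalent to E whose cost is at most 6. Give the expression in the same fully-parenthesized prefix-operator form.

((~ 0) | (b & a))   [cost 6]

(1) (a | 0)  =[or_false →]=  a    ⊢ (((~ 0) | (~ 0)) | (b & (a & (a | b))))
(2) (a & (a | b))  =[absorb_and →]=  a    ⊢ (((~ 0) | (~ 0)) | (b & a))
(3) ((~ 0) | (~ 0))  =[or_idem →]=  (~ 0)    ⊢ cost 6, within 6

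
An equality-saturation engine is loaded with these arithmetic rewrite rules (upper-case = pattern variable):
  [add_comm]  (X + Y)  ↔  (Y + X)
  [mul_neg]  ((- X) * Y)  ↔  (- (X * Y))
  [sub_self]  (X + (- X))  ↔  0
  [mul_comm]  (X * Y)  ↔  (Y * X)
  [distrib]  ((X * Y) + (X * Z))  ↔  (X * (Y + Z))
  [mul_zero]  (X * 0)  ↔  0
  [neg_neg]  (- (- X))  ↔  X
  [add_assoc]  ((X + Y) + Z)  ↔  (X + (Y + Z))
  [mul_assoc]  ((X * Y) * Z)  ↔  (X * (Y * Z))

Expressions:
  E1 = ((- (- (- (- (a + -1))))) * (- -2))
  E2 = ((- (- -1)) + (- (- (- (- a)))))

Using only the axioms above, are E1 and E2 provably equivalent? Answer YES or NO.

The axioms are sound identities: if E1 ↔* E2 then E1 and E2 evaluate identically under any assignment.
Under a=0: E1 evaluates to -2, E2 to -1. Distinct ⇒ no rewrite sequence connects them.

NO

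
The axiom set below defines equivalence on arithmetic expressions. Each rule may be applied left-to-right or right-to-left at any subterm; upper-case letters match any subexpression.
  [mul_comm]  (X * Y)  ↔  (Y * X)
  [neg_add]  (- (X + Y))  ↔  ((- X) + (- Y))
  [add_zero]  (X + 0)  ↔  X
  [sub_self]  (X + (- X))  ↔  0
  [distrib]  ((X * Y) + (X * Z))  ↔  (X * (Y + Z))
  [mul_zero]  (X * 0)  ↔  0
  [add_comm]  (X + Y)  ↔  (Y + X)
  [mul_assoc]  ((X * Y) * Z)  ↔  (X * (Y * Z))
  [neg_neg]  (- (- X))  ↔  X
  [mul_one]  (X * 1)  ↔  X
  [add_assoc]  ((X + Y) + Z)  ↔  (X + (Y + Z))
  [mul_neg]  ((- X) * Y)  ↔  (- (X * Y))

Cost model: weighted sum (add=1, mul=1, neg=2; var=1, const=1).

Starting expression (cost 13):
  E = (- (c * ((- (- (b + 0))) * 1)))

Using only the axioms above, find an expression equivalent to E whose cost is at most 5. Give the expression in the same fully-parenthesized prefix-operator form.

1. [mul_one →] ((- (- (b + 0))) * 1)  →  (- (- (b + 0)));  E = (- (c * (- (- (b + 0)))))
2. [neg_neg →] (- (- (b + 0)))  →  (b + 0);  E = (- (c * (b + 0)))
3. [add_zero →] (b + 0)  →  b;  cost 5 ≤ 5, done

(- (c * b))   [cost 5]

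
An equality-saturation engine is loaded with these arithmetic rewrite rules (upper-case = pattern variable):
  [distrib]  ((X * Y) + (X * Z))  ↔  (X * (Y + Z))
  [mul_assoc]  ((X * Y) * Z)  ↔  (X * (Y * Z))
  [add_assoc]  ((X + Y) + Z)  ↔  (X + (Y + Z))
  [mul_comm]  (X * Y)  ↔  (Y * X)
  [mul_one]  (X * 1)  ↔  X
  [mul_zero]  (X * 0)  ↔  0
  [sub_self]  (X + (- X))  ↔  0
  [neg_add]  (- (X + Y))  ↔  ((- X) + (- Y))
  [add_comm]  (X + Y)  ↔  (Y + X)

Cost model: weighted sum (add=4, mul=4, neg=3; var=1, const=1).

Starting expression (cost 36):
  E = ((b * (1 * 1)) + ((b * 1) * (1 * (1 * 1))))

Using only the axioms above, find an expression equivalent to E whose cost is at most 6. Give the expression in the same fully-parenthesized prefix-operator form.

1. [mul_one →] (1 * 1)  →  1;  E = ((b * (1 * 1)) + ((b * 1) * (1 * 1)))
2. [add_comm →] ((b * (1 * 1)) + ((b * 1) * (1 * 1)))  →  (((b * 1) * (1 * 1)) + (b * (1 * 1)))
3. [mul_one →] (1 * 1)  →  1;  E = (((b * 1) * 1) + (b * (1 * 1)))
4. [mul_one →] (1 * 1)  →  1;  E = (((b * 1) * 1) + (b * 1))
5. [mul_one →] (b * 1)  →  b;  E = ((b * 1) + (b * 1))
6. [mul_one →] (b * 1)  →  b;  E = (b + (b * 1))
7. [mul_one →] (b * 1)  →  b;  cost 6 ≤ 6, done

(b + b)   [cost 6]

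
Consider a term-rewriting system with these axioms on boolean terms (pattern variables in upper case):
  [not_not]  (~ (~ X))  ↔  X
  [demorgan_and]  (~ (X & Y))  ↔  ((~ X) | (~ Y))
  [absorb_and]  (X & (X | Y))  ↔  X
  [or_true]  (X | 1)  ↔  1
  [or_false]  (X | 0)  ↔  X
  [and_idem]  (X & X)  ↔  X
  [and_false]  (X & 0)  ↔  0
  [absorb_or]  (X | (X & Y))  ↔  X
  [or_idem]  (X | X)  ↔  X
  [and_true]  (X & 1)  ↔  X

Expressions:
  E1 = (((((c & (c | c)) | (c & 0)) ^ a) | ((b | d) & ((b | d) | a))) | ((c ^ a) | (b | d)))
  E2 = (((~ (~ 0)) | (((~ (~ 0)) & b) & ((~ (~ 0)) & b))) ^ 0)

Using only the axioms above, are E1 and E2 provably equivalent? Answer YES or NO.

NO

Every axiom is a valid identity, so a rewrite proof would force E1 and E2 to agree under every assignment.
At a=0, b=0, c=0, d=1: E1 = 1 but E2 = 0; they differ, so no derivation exists.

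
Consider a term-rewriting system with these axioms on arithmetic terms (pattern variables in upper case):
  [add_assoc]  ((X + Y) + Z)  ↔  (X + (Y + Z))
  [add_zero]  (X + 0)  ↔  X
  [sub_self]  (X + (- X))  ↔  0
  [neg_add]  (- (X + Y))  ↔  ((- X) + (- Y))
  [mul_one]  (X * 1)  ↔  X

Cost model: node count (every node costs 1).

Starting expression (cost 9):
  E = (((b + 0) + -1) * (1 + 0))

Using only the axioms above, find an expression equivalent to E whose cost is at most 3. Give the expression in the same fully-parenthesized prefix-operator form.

step 1: add_zero (→) rewrites (b + 0) into b, now ((b + -1) * (1 + 0))
step 2: add_zero (→) rewrites (1 + 0) into 1, now ((b + -1) * 1)
step 3: mul_one (→) rewrites ((b + -1) * 1) into (b + -1), reaching cost 3 (bound 3)

(b + -1)   [cost 3]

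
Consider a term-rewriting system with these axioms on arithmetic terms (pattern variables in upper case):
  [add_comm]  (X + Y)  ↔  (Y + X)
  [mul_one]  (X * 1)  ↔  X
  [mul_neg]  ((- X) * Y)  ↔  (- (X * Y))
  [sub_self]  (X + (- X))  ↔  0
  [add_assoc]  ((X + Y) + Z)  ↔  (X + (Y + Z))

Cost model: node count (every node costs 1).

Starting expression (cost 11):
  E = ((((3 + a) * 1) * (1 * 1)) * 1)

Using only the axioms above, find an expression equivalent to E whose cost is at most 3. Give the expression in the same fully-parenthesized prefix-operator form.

(a + 3)   [cost 3]

(1) ((((3 + a) * 1) * (1 * 1)) * 1)  =[mul_one →]=  (((3 + a) * 1) * (1 * 1))
(2) (1 * 1)  =[mul_one →]=  1    ⊢ (((3 + a) * 1) * 1)
(3) ((3 + a) * 1)  =[mul_one →]=  (3 + a)    ⊢ ((3 + a) * 1)
(4) (3 + a)  =[add_comm →]=  (a + 3)    ⊢ ((a + 3) * 1)
(5) ((a + 3) * 1)  =[mul_one →]=  (a + 3)    ⊢ cost 3, within 3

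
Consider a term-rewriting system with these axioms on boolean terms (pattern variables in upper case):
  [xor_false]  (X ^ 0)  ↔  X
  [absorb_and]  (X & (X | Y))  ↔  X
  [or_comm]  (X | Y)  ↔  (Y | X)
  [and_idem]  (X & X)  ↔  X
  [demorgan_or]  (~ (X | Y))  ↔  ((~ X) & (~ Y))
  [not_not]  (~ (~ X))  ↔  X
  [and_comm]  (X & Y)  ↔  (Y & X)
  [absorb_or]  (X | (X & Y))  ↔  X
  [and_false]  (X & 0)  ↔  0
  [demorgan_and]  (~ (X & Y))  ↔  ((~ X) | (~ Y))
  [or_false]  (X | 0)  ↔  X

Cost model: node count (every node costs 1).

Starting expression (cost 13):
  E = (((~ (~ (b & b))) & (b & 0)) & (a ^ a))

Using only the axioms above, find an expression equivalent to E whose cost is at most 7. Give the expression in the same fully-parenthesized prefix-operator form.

((b & 0) & (a ^ a))   [cost 7]

step 1: not_not (→) rewrites (~ (~ (b & b))) into (b & b), now (((b & b) & (b & 0)) & (a ^ a))
step 2: and_idem (→) rewrites (b & b) into b, now ((b & (b & 0)) & (a ^ a))
step 3: and_false (→) rewrites (b & 0) into 0, reaching cost 7 (bound 7)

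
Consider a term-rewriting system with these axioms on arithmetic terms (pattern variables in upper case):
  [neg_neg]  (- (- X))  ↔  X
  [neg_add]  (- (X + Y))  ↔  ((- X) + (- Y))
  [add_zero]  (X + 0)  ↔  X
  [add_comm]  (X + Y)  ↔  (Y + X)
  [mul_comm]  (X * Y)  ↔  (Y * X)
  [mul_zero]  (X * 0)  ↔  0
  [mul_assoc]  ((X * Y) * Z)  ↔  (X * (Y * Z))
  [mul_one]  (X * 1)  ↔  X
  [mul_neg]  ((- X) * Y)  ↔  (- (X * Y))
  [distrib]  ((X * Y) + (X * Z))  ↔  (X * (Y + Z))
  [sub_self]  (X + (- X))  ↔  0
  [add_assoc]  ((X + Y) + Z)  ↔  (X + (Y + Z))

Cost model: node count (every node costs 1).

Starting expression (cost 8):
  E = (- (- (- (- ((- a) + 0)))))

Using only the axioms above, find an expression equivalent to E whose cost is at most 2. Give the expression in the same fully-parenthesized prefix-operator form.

(- a)   [cost 2]

step 1: add_zero (→) rewrites ((- a) + 0) into (- a), now (- (- (- (- (- a)))))
step 2: neg_neg (→) rewrites (- (- (- a))) into (- a), now (- (- (- a)))
step 3: neg_neg (→) rewrites (- (- (- a))) into (- a), reaching cost 2 (bound 2)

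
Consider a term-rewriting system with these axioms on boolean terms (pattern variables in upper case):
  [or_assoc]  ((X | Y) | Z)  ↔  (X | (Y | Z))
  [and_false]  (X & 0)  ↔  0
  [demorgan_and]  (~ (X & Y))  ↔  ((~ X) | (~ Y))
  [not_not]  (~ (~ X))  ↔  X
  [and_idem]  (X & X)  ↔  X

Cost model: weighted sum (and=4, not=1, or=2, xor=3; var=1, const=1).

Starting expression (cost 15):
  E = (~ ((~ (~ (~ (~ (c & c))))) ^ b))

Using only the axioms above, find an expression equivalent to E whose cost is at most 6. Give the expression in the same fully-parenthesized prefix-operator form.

1. [not_not →] (~ (~ (~ (~ (c & c)))))  →  (~ (~ (c & c)));  E = (~ ((~ (~ (c & c))) ^ b))
2. [not_not →] (~ (~ (c & c)))  →  (c & c);  E = (~ ((c & c) ^ b))
3. [and_idem →] (c & c)  →  c;  cost 6 ≤ 6, done

(~ (c ^ b))   [cost 6]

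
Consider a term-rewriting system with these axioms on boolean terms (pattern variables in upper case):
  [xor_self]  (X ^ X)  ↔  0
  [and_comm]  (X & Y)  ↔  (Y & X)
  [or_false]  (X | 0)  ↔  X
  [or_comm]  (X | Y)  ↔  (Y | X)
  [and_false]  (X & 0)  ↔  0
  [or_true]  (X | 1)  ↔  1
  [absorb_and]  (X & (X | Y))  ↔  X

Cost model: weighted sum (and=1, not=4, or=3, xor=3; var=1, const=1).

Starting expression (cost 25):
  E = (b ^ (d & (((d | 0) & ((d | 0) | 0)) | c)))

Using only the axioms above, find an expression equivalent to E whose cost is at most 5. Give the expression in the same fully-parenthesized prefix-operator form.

(b ^ d)   [cost 5]

step 1: absorb_and (→) rewrites ((d | 0) & ((d | 0) | 0)) into (d | 0), now (b ^ (d & ((d | 0) | c)))
step 2: or_false (→) rewrites (d | 0) into d, now (b ^ (d & (d | c)))
step 3: absorb_and (→) rewrites (d & (d | c)) into d, reaching cost 5 (bound 5)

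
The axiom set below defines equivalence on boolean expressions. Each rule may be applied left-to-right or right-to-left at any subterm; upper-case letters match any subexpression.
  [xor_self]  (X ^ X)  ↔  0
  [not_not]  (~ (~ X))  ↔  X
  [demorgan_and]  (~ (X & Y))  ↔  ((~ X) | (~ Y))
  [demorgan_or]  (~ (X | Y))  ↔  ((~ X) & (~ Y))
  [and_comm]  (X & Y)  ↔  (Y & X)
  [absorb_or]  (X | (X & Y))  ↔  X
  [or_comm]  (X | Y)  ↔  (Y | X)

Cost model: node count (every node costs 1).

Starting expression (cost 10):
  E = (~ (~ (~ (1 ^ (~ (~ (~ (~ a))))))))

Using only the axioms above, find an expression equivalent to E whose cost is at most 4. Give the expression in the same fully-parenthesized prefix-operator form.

(~ (1 ^ a))   [cost 4]

1. [not_not →] (~ (~ (1 ^ (~ (~ (~ (~ a)))))))  →  (1 ^ (~ (~ (~ (~ a)))));  E = (~ (1 ^ (~ (~ (~ (~ a))))))
2. [not_not →] (~ (~ (~ a)))  →  (~ a);  E = (~ (1 ^ (~ (~ a))))
3. [not_not →] (~ (~ a))  →  a;  cost 4 ≤ 4, done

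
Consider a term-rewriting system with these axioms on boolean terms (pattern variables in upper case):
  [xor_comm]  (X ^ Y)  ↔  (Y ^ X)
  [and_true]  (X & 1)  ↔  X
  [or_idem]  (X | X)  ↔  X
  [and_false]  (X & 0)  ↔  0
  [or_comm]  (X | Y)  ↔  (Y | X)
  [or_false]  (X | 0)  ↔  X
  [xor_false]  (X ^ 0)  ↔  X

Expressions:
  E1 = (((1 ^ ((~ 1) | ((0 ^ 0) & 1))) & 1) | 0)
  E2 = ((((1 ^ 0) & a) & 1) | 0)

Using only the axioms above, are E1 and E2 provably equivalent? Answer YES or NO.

All listed rules preserve value, hence provable equivalence implies equal values everywhere; look for a separating assignment.
a=0 gives E1 ↦ 1, E2 ↦ 0; values differ ⇒ not provably equivalent.

NO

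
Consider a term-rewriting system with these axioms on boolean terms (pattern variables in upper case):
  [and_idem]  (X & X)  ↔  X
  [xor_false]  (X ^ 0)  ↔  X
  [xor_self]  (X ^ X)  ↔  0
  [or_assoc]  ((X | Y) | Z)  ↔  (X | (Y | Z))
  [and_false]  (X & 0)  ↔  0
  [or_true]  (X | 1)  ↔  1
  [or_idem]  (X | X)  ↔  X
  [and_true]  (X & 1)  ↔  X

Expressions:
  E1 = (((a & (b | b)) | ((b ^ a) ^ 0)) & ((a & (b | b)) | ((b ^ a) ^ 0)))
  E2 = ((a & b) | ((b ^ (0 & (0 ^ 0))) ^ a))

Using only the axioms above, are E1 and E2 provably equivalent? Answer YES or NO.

1. [and_idem →] (((a & (b | b)) | ((b ^ a) ^ 0)) & ((a & (b | b)) | ((b ^ a) ^ 0)))  →  ((a & (b | b)) | ((b ^ a) ^ 0))
2. [or_idem →] (b | b)  →  b;  E1 = ((a & b) | ((b ^ a) ^ 0))
3. [xor_false →] ((b ^ a) ^ 0)  →  (b ^ a);  E1 = ((a & b) | (b ^ a))
4. [xor_false ←] b  →  (b ^ 0);  E1 = ((a & b) | ((b ^ 0) ^ a))
5. [and_idem ←] 0  →  (0 & 0);  E1 = ((a & b) | ((b ^ (0 & 0)) ^ a))
6. [xor_false ←] 0  →  (0 ^ 0);  this is E2

YES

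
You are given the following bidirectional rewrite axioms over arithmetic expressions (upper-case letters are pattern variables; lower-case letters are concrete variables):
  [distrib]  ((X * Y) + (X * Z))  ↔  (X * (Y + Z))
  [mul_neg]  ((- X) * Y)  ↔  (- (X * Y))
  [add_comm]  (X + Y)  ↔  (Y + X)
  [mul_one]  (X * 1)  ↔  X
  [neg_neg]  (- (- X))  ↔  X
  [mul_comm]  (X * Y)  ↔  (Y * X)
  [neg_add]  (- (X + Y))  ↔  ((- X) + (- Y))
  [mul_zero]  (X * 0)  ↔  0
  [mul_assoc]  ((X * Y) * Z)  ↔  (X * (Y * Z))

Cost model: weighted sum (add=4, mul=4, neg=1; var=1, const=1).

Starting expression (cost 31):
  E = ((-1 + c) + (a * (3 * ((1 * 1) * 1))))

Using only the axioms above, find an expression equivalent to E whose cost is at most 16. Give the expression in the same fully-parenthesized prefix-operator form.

(1) (1 * 1)  =[mul_one →]=  1    ⊢ ((-1 + c) + (a * (3 * (1 * 1))))
(2) (1 * 1)  =[mul_one →]=  1    ⊢ ((-1 + c) + (a * (3 * 1)))
(3) (3 * 1)  =[mul_one →]=  3    ⊢ cost 16, within 16

((-1 + c) + (a * 3))   [cost 16]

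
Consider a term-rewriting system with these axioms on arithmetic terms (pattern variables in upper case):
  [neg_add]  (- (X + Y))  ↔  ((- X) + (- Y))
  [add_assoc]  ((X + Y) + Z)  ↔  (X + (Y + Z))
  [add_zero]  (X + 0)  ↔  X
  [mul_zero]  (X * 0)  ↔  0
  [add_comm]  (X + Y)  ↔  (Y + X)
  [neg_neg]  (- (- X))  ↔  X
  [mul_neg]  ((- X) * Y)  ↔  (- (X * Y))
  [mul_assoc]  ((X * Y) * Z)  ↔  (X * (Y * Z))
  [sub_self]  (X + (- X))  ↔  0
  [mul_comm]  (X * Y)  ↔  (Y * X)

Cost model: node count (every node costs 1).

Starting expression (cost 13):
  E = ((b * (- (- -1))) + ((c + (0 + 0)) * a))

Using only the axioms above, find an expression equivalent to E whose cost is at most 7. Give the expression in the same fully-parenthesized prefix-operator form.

(1) (0 + 0)  =[add_zero →]=  0    ⊢ ((b * (- (- -1))) + ((c + 0) * a))
(2) (- (- -1))  =[neg_neg →]=  -1    ⊢ ((b * -1) + ((c + 0) * a))
(3) (c + 0)  =[add_zero →]=  c    ⊢ cost 7, within 7

((b * -1) + (c * a))   [cost 7]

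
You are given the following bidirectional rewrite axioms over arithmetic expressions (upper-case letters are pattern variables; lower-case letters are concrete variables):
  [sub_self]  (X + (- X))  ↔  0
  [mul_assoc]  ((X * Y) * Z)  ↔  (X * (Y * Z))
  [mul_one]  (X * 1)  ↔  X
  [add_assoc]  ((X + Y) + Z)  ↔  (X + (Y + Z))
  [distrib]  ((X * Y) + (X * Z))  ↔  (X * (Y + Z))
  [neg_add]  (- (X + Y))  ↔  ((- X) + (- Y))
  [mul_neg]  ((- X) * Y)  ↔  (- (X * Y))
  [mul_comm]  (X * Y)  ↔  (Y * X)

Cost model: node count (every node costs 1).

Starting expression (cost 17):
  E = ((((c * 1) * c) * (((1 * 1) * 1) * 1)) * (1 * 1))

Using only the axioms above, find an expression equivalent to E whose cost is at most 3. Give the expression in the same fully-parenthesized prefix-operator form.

1. [mul_one →] (1 * 1)  →  1;  E = ((((c * 1) * c) * ((1 * 1) * 1)) * (1 * 1))
2. [mul_one →] ((1 * 1) * 1)  →  (1 * 1);  E = ((((c * 1) * c) * (1 * 1)) * (1 * 1))
3. [mul_one →] (1 * 1)  →  1;  E = ((((c * 1) * c) * 1) * (1 * 1))
4. [mul_one →] (c * 1)  →  c;  E = (((c * c) * 1) * (1 * 1))
5. [mul_one →] ((c * c) * 1)  →  (c * c);  E = ((c * c) * (1 * 1))
6. [mul_one →] (1 * 1)  →  1;  E = ((c * c) * 1)
7. [mul_one →] ((c * c) * 1)  →  (c * c);  cost 3 ≤ 3, done

(c * c)   [cost 3]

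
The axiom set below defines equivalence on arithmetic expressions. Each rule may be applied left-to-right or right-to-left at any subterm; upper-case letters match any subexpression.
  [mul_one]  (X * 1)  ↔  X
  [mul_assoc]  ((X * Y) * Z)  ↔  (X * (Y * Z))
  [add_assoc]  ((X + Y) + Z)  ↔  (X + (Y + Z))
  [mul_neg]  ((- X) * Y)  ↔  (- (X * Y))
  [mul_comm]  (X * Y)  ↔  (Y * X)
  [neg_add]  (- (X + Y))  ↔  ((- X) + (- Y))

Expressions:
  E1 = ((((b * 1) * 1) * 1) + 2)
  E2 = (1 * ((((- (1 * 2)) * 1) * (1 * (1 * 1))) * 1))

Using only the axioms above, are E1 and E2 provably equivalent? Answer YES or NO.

NO

All listed rules preserve value, hence provable equivalence implies equal values everywhere; look for a separating assignment.
b=0 gives E1 ↦ 2, E2 ↦ -2; values differ ⇒ not provably equivalent.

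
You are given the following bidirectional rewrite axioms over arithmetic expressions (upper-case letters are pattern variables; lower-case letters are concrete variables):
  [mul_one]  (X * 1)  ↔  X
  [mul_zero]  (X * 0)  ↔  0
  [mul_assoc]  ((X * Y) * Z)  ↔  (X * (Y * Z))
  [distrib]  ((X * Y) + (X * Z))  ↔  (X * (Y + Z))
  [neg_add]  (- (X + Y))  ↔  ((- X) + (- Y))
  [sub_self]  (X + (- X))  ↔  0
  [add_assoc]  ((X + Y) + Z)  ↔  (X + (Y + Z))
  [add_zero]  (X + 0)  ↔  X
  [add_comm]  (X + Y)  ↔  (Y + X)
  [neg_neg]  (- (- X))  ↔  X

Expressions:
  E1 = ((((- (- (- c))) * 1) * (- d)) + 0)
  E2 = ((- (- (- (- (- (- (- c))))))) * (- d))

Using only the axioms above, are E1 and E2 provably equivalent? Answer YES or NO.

YES

(1) ((((- (- (- c))) * 1) * (- d)) + 0)  =[add_zero →]=  (((- (- (- c))) * 1) * (- d))
(2) ((- (- (- c))) * 1)  =[mul_one →]=  (- (- (- c)))    ⊢ ((- (- (- c))) * (- d))
(3) (- c)  =[neg_neg ←]=  (- (- (- c)))    ⊢ ((- (- (- (- (- c))))) * (- d))
(4) (- (- (- (- (- c)))))  =[neg_neg ←]=  (- (- (- (- (- (- (- c)))))))    ⊢ E2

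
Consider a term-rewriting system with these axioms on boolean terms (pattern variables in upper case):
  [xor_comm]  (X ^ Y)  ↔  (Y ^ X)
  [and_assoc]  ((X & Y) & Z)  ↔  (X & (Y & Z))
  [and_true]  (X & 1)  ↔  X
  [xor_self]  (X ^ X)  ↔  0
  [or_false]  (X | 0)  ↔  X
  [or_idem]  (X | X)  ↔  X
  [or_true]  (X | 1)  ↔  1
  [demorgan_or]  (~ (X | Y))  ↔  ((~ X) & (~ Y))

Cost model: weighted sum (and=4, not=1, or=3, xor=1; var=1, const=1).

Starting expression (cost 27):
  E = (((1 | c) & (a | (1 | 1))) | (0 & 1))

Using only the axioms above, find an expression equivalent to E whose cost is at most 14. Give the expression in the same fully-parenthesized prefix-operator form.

step 1: or_idem (→) rewrites (1 | 1) into 1, now (((1 | c) & (a | 1)) | (0 & 1))
step 2: and_true (→) rewrites (0 & 1) into 0, now (((1 | c) & (a | 1)) | 0)
step 3: or_false (→) rewrites (((1 | c) & (a | 1)) | 0) into ((1 | c) & (a | 1)), reaching cost 14 (bound 14)

((1 | c) & (a | 1))   [cost 14]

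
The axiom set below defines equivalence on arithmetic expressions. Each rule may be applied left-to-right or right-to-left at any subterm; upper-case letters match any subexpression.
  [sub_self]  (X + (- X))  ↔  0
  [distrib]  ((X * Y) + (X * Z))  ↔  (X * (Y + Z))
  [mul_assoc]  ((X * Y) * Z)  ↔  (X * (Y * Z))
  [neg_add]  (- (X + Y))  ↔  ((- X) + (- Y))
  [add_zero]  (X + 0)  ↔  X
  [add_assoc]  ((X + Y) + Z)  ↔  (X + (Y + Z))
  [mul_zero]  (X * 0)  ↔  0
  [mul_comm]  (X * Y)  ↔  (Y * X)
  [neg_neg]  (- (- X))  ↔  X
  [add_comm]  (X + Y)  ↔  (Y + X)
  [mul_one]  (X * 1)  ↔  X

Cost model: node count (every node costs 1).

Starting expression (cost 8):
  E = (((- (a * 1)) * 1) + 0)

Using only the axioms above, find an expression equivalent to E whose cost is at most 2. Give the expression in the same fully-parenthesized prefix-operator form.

1. [mul_one →] ((- (a * 1)) * 1)  →  (- (a * 1));  E = ((- (a * 1)) + 0)
2. [mul_one →] (a * 1)  →  a;  E = ((- a) + 0)
3. [add_zero →] ((- a) + 0)  →  (- a);  cost 2 ≤ 2, done

(- a)   [cost 2]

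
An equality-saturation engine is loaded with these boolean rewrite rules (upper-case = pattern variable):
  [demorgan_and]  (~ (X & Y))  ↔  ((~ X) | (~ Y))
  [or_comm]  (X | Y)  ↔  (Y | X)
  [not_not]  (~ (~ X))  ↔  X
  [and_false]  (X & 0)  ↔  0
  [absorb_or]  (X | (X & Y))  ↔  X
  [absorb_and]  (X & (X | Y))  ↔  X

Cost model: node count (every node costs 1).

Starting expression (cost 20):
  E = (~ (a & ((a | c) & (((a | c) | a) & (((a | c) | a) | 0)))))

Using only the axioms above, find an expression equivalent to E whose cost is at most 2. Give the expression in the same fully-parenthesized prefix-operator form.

(~ a)   [cost 2]

1. [absorb_and →] (((a | c) | a) & (((a | c) | a) | 0))  →  ((a | c) | a);  E = (~ (a & ((a | c) & ((a | c) | a))))
2. [absorb_and →] ((a | c) & ((a | c) | a))  →  (a | c);  E = (~ (a & (a | c)))
3. [absorb_and →] (a & (a | c))  →  a;  cost 2 ≤ 2, done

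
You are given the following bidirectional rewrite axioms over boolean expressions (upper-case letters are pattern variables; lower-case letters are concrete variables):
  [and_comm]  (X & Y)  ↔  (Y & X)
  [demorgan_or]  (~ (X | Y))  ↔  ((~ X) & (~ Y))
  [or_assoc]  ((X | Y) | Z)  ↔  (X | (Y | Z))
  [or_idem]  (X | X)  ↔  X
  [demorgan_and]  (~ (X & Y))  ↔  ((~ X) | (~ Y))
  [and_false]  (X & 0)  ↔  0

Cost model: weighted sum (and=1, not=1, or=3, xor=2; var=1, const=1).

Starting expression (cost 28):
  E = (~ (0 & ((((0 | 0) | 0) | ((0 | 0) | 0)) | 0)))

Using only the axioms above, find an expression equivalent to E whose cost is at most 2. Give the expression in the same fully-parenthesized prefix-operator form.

(~ 0)   [cost 2]

step 1: or_idem (→) rewrites (((0 | 0) | 0) | ((0 | 0) | 0)) into ((0 | 0) | 0), now (~ (0 & (((0 | 0) | 0) | 0)))
step 2: or_assoc (→) rewrites (((0 | 0) | 0) | 0) into ((0 | 0) | (0 | 0)), now (~ (0 & ((0 | 0) | (0 | 0))))
step 3: or_idem (→) rewrites ((0 | 0) | (0 | 0)) into (0 | 0), now (~ (0 & (0 | 0)))
step 4: or_idem (→) rewrites (0 | 0) into 0, now (~ (0 & 0))
step 5: and_false (→) rewrites (0 & 0) into 0, reaching cost 2 (bound 2)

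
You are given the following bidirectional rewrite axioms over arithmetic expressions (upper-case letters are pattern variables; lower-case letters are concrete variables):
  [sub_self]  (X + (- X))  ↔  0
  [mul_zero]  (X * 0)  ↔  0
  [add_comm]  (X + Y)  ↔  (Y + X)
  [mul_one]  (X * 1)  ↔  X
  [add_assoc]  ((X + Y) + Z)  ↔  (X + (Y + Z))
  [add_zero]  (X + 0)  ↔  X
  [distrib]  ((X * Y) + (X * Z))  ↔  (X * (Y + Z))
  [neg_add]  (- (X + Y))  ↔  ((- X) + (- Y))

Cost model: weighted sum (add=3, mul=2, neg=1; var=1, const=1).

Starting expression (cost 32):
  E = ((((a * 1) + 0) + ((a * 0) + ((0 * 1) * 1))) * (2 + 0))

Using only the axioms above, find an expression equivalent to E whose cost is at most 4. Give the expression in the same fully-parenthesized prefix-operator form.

step 1: mul_one (→) rewrites (0 * 1) into 0, now ((((a * 1) + 0) + ((a * 0) + (0 * 1))) * (2 + 0))
step 2: mul_one (→) rewrites (0 * 1) into 0, now ((((a * 1) + 0) + ((a * 0) + 0)) * (2 + 0))
step 3: add_zero (→) rewrites ((a * 1) + 0) into (a * 1), now (((a * 1) + ((a * 0) + 0)) * (2 + 0))
step 4: add_zero (→) rewrites ((a * 0) + 0) into (a * 0), now (((a * 1) + (a * 0)) * (2 + 0))
step 5: distrib (→) rewrites ((a * 1) + (a * 0)) into (a * (1 + 0)), now ((a * (1 + 0)) * (2 + 0))
step 6: add_zero (→) rewrites (2 + 0) into 2, now ((a * (1 + 0)) * 2)
step 7: add_zero (→) rewrites (1 + 0) into 1, now ((a * 1) * 2)
step 8: mul_one (→) rewrites (a * 1) into a, reaching cost 4 (bound 4)

(a * 2)   [cost 4]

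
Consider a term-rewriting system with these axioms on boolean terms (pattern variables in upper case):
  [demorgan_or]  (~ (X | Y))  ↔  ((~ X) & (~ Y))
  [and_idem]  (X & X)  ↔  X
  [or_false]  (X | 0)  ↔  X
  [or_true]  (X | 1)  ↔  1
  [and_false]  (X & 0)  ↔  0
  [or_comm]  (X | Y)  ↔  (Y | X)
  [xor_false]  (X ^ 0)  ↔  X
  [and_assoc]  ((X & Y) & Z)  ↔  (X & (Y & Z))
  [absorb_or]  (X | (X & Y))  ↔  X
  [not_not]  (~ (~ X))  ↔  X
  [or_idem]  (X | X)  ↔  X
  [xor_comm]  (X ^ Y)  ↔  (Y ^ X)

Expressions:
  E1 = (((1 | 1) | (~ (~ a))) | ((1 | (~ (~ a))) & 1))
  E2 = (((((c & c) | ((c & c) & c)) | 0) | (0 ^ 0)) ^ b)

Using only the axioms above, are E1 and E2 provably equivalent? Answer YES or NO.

NO

All listed rules preserve value, hence provable equivalence implies equal values everywhere; look for a separating assignment.
a=0, b=0, c=0 gives E1 ↦ 1, E2 ↦ 0; values differ ⇒ not provably equivalent.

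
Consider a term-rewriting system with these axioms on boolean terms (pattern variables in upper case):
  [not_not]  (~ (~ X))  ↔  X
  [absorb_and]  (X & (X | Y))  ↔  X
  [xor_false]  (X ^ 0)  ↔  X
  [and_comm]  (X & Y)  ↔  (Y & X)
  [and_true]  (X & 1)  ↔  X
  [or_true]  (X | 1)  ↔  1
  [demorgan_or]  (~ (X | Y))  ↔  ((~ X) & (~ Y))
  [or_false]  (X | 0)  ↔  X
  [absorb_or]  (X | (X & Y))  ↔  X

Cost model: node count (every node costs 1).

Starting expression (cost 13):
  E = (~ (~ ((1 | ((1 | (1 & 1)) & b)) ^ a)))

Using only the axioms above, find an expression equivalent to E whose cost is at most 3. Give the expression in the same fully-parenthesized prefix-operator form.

1. [absorb_or →] (1 | (1 & 1))  →  1;  E = (~ (~ ((1 | (1 & b)) ^ a)))
2. [absorb_or →] (1 | (1 & b))  →  1;  E = (~ (~ (1 ^ a)))
3. [not_not →] (~ (~ (1 ^ a)))  →  (1 ^ a);  cost 3 ≤ 3, done

(1 ^ a)   [cost 3]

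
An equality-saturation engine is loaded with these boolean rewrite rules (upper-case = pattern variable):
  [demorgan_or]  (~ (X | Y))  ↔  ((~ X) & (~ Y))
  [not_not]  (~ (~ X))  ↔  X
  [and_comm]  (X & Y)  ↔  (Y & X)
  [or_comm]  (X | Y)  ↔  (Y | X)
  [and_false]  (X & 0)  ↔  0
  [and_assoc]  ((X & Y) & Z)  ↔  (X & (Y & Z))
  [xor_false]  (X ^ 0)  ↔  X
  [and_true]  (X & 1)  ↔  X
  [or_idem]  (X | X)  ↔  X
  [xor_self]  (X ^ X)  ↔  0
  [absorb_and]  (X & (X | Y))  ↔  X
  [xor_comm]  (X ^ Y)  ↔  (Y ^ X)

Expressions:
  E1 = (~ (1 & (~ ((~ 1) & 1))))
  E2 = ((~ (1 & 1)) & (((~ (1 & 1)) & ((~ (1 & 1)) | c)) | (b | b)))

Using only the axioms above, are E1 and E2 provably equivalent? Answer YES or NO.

YES

(1) ((~ 1) & 1)  =[and_true →]=  (~ 1)    ⊢ (~ (1 & (~ (~ 1))))
(2) (~ (~ 1))  =[not_not →]=  1    ⊢ (~ (1 & 1))
(3) (~ (1 & 1))  =[absorb_and ←]=  ((~ (1 & 1)) & ((~ (1 & 1)) | b))
(4) b  =[or_idem ←]=  (b | b)    ⊢ ((~ (1 & 1)) & ((~ (1 & 1)) | (b | b)))
(5) (~ (1 & 1))  =[absorb_and ←]=  ((~ (1 & 1)) & ((~ (1 & 1)) | c))    ⊢ E2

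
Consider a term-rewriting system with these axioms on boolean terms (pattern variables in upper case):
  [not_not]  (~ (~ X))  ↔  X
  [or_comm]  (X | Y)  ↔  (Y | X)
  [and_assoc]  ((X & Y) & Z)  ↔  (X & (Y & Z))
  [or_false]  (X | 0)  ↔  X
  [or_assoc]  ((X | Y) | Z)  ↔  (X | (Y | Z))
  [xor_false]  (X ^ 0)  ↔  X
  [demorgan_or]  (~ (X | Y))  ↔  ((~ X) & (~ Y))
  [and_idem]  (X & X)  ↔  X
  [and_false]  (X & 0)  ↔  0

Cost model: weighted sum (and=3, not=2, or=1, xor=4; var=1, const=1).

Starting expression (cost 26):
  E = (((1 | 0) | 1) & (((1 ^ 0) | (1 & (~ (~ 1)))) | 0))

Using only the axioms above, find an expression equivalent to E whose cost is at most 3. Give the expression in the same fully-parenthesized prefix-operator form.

(1 | 1)   [cost 3]

1. [not_not →] (~ (~ 1))  →  1;  E = (((1 | 0) | 1) & (((1 ^ 0) | (1 & 1)) | 0))
2. [or_false →] (1 | 0)  →  1;  E = ((1 | 1) & (((1 ^ 0) | (1 & 1)) | 0))
3. [or_false →] (((1 ^ 0) | (1 & 1)) | 0)  →  ((1 ^ 0) | (1 & 1));  E = ((1 | 1) & ((1 ^ 0) | (1 & 1)))
4. [xor_false →] (1 ^ 0)  →  1;  E = ((1 | 1) & (1 | (1 & 1)))
5. [and_idem →] (1 & 1)  →  1;  E = ((1 | 1) & (1 | 1))
6. [and_idem →] ((1 | 1) & (1 | 1))  →  (1 | 1);  cost 3 ≤ 3, done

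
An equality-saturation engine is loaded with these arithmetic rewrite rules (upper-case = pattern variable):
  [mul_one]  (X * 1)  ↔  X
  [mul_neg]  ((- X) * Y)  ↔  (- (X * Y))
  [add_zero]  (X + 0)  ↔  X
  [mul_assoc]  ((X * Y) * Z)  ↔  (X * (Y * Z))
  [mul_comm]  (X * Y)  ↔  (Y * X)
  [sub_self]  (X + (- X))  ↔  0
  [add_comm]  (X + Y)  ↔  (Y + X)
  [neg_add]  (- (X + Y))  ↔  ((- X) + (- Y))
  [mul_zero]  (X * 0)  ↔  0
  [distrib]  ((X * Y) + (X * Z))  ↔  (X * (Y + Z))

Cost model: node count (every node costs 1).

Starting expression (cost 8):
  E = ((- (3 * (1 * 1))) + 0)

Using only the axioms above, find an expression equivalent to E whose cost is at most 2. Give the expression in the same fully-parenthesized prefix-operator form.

(- 3)   [cost 2]

step 1: mul_one (→) rewrites (1 * 1) into 1, now ((- (3 * 1)) + 0)
step 2: add_zero (→) rewrites ((- (3 * 1)) + 0) into (- (3 * 1))
step 3: mul_one (→) rewrites (3 * 1) into 3, reaching cost 2 (bound 2)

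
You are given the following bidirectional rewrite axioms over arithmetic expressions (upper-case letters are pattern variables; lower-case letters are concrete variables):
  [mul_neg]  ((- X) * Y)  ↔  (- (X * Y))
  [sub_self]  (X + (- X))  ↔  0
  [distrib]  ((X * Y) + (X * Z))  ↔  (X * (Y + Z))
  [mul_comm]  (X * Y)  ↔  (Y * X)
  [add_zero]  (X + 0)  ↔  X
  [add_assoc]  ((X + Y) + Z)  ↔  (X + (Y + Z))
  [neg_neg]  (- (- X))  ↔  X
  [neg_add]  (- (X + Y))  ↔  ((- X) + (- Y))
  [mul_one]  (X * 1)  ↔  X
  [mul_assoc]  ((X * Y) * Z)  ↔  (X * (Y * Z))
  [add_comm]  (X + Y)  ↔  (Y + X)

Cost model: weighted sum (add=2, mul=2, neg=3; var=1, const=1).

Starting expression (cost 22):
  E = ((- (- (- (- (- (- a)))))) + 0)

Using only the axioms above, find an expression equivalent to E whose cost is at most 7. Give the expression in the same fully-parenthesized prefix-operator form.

(1) ((- (- (- (- (- (- a)))))) + 0)  =[add_zero →]=  (- (- (- (- (- (- a))))))
(2) (- (- (- a)))  =[neg_neg →]=  (- a)    ⊢ (- (- (- (- a))))
(3) (- (- (- (- a))))  =[neg_neg →]=  (- (- a))    ⊢ cost 7, within 7

(- (- a))   [cost 7]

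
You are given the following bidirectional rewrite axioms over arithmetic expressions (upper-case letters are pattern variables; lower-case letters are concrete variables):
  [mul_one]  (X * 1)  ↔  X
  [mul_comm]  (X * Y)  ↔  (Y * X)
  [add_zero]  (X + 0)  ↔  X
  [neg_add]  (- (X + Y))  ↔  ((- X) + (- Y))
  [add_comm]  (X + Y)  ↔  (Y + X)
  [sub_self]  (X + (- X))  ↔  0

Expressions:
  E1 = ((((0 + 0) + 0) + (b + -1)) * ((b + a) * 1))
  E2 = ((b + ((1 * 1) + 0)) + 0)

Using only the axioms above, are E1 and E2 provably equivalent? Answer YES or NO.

NO

Every axiom is a valid identity, so a rewrite proof would force E1 and E2 to agree under every assignment.
At a=0, b=0: E1 = 0 but E2 = 1; they differ, so no derivation exists.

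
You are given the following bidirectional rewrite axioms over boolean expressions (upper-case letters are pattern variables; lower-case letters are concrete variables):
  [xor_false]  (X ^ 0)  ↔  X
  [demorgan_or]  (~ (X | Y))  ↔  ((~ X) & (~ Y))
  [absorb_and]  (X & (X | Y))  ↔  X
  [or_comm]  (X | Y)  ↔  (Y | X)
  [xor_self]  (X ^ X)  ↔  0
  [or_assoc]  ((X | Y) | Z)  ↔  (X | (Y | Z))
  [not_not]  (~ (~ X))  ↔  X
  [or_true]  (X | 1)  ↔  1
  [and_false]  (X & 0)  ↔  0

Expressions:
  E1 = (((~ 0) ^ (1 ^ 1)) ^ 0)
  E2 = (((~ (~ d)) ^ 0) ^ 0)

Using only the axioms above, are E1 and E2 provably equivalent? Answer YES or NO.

NO

The axioms are sound identities: if E1 ↔* E2 then E1 and E2 evaluate identically under any assignment.
Under d=0: E1 evaluates to 1, E2 to 0. Distinct ⇒ no rewrite sequence connects them.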